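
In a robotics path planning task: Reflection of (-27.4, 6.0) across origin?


Reflection over origin: (x,y) -> (-x,-y)
(-27.4, 6) -> (27.4, -6)

(27.4, -6)


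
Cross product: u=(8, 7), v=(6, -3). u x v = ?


u x v = u_x*v_y - u_y*v_x = 8*(-3) - 7*6
= (-24) - 42 = -66

-66


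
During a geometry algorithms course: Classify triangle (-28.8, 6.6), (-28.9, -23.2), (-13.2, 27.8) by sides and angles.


Side lengths squared: AB^2=888.05, BC^2=2847.49, CA^2=692.8
Sorted: [692.8, 888.05, 2847.49]
By sides: Scalene, By angles: Obtuse

Scalene, Obtuse


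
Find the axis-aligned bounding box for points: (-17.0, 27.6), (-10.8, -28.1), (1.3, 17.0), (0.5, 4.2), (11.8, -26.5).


x range: [-17, 11.8]
y range: [-28.1, 27.6]
Bounding box: (-17,-28.1) to (11.8,27.6)

(-17,-28.1) to (11.8,27.6)


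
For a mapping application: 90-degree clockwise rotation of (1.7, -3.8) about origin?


90° CW: (x,y) -> (y, -x)
(1.7,-3.8) -> (-3.8, -1.7)

(-3.8, -1.7)


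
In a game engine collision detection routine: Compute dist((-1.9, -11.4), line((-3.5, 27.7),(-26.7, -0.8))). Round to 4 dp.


|cross product| = 952.72
|line direction| = sqrt(1350.49) = 36.749
Distance = 952.72/sqrt(1350.49) = 25.925

25.925


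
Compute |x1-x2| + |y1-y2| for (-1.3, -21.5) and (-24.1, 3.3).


|(-1.3)-(-24.1)| + |(-21.5)-3.3| = 22.8 + 24.8 = 47.6

47.6


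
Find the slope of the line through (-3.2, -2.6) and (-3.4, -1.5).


slope = (y2-y1)/(x2-x1) = ((-1.5)-(-2.6))/((-3.4)-(-3.2)) = 1.1/(-0.2) = -5.5

-5.5


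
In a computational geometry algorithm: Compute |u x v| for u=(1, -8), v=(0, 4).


|u x v| = |1*4 - (-8)*0|
= |4 - 0| = 4

4


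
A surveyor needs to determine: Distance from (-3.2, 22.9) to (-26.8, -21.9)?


dx=-23.6, dy=-44.8
d^2 = (-23.6)^2 + (-44.8)^2 = 2564
d = sqrt(2564) = 50.636

50.636


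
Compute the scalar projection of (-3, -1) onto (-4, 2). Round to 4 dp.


u.v = 10, |v| = sqrt(20) = 4.4721
Scalar projection = u.v / |v| = 10 / sqrt(20) = 2.2361

2.2361


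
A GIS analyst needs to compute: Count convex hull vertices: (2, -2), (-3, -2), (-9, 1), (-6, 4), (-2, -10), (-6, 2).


Convex hull vertices (CCW): (-9, 1), (-2, -10), (2, -2), (-6, 4)
Count = 4

4


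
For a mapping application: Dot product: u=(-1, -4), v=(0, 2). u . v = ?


u . v = u_x*v_x + u_y*v_y = (-1)*0 + (-4)*2
= 0 + (-8) = -8

-8


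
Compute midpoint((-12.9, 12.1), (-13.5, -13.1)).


M = (((-12.9)+(-13.5))/2, (12.1+(-13.1))/2)
= (-13.2, -0.5)

(-13.2, -0.5)


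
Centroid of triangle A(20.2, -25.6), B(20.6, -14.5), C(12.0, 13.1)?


Centroid = ((x_A+x_B+x_C)/3, (y_A+y_B+y_C)/3)
= ((20.2+20.6+12)/3, ((-25.6)+(-14.5)+13.1)/3)
= (17.6, -9)

(17.6, -9)


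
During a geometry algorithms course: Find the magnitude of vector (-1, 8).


|u| = sqrt((-1)^2 + 8^2) = sqrt(65) = 8.0623

8.0623


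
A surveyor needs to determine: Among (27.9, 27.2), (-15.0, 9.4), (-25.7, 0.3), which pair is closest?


d(P0,P1) = 46.4462, d(P0,P2) = 59.9714, d(P1,P2) = 14.0464
Closest: P1 and P2

Closest pair: (-15.0, 9.4) and (-25.7, 0.3), distance = 14.0464


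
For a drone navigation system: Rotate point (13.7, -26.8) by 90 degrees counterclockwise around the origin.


90° CCW: (x,y) -> (-y, x)
(13.7,-26.8) -> (26.8, 13.7)

(26.8, 13.7)


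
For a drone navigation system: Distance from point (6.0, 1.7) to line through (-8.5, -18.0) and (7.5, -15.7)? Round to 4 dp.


|cross product| = 281.85
|line direction| = sqrt(261.29) = 16.1645
Distance = 281.85/sqrt(261.29) = 17.4364

17.4364


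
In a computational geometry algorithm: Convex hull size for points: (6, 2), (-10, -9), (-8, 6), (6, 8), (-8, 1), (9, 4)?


Convex hull vertices (CCW): (-10, -9), (9, 4), (6, 8), (-8, 6)
Count = 4

4


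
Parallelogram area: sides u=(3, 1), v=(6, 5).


|u x v| = |3*5 - 1*6|
= |15 - 6| = 9

9


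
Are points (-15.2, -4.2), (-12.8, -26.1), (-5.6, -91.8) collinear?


Cross product: ((-12.8)-(-15.2))*((-91.8)-(-4.2)) - ((-26.1)-(-4.2))*((-5.6)-(-15.2))
= 0

Yes, collinear


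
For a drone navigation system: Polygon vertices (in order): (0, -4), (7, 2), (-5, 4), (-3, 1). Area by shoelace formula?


Shoelace sum: (0*2 - 7*(-4)) + (7*4 - (-5)*2) + ((-5)*1 - (-3)*4) + ((-3)*(-4) - 0*1)
= 85
Area = |85|/2 = 42.5

42.5


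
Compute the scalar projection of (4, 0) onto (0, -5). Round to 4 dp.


u.v = 0, |v| = sqrt(25) = 5
Scalar projection = u.v / |v| = 0 / sqrt(25) = 0

0


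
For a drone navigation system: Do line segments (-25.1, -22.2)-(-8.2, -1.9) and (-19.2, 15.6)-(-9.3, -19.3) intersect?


Cross products: d1=-580.13, d2=210.65, d3=519.05, d4=-271.73
d1*d2 < 0 and d3*d4 < 0? yes

Yes, they intersect


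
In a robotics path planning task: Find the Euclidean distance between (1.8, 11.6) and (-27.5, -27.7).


dx=-29.3, dy=-39.3
d^2 = (-29.3)^2 + (-39.3)^2 = 2402.98
d = sqrt(2402.98) = 49.0202

49.0202


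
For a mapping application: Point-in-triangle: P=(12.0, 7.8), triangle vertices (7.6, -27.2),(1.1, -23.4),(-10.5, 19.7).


Cross products: AB x AP = -244.22, BC x BP = -831.71, CA x CP = 839.86
All same sign? no

No, outside


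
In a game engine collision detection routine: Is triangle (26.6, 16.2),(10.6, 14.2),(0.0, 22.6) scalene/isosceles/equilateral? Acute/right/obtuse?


Side lengths squared: AB^2=260, BC^2=182.92, CA^2=748.52
Sorted: [182.92, 260, 748.52]
By sides: Scalene, By angles: Obtuse

Scalene, Obtuse


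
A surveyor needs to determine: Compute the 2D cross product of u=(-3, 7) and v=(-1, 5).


u x v = u_x*v_y - u_y*v_x = (-3)*5 - 7*(-1)
= (-15) - (-7) = -8

-8


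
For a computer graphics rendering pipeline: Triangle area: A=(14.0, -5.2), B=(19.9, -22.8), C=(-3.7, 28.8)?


Area = |x_A(y_B-y_C) + x_B(y_C-y_A) + x_C(y_A-y_B)|/2
= |(-722.4) + 676.6 + (-65.12)|/2
= 110.92/2 = 55.46

55.46


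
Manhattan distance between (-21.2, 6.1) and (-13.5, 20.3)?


|(-21.2)-(-13.5)| + |6.1-20.3| = 7.7 + 14.2 = 21.9

21.9


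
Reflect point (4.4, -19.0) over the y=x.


Reflection over y=x: (x,y) -> (y,x)
(4.4, -19) -> (-19, 4.4)

(-19, 4.4)


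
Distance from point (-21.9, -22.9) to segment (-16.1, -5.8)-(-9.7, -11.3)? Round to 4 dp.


Project P onto AB: t = 0.7995 (clamped to [0,1])
Closest point on segment: (-10.9834, -10.1971)
Distance: 16.7492

16.7492


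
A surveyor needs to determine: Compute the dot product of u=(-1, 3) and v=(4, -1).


u . v = u_x*v_x + u_y*v_y = (-1)*4 + 3*(-1)
= (-4) + (-3) = -7

-7


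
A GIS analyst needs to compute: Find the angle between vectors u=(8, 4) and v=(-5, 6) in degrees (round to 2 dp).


u.v = -16, |u| = sqrt(80) = 8.9443, |v| = sqrt(61) = 7.8102
cos(theta) = u.v/(|u||v|) = -16/sqrt(4880) = -0.229039
theta = acos(-0.229039) = 103.24 degrees

103.24 degrees


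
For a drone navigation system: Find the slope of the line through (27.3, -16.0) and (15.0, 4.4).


slope = (y2-y1)/(x2-x1) = (4.4-(-16))/(15-27.3) = 20.4/(-12.3) = -1.6585

-1.6585


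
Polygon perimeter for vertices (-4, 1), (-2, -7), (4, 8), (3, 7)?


Sides: (-4, 1)->(-2, -7): sqrt(68) = 8.246211, (-2, -7)->(4, 8): sqrt(261) = 16.155494, (4, 8)->(3, 7): sqrt(2) = 1.414214, (3, 7)->(-4, 1): sqrt(85) = 9.219544
Sum = 35.035463
Perimeter = 35.0355

35.0355


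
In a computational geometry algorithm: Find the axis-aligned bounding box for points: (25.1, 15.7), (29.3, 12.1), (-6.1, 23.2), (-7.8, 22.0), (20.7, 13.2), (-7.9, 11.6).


x range: [-7.9, 29.3]
y range: [11.6, 23.2]
Bounding box: (-7.9,11.6) to (29.3,23.2)

(-7.9,11.6) to (29.3,23.2)


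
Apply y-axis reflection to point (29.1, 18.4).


Reflection over y-axis: (x,y) -> (-x,y)
(29.1, 18.4) -> (-29.1, 18.4)

(-29.1, 18.4)


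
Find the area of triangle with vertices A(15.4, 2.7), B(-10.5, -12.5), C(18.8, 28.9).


Area = |x_A(y_B-y_C) + x_B(y_C-y_A) + x_C(y_A-y_B)|/2
= |(-637.56) + (-275.1) + 285.76|/2
= 626.9/2 = 313.45

313.45


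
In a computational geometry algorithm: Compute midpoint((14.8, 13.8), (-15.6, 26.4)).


M = ((14.8+(-15.6))/2, (13.8+26.4)/2)
= (-0.4, 20.1)

(-0.4, 20.1)


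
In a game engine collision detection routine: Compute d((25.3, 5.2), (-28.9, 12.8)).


dx=-54.2, dy=7.6
d^2 = (-54.2)^2 + 7.6^2 = 2995.4
d = sqrt(2995.4) = 54.7302

54.7302


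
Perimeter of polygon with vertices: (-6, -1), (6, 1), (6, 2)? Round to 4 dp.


Sides: (-6, -1)->(6, 1): sqrt(148) = 12.165525, (6, 1)->(6, 2): sqrt(1) = 1, (6, 2)->(-6, -1): sqrt(153) = 12.369317
Sum = 25.534842
Perimeter = 25.5348

25.5348


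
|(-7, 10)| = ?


|u| = sqrt((-7)^2 + 10^2) = sqrt(149) = 12.2066

12.2066


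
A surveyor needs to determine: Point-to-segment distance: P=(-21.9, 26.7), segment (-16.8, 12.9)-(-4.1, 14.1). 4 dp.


Project P onto AB: t = 0 (clamped to [0,1])
Closest point on segment: (-16.8, 12.9)
Distance: 14.7122

14.7122


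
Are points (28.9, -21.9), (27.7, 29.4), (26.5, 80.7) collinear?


Cross product: (27.7-28.9)*(80.7-(-21.9)) - (29.4-(-21.9))*(26.5-28.9)
= 0

Yes, collinear


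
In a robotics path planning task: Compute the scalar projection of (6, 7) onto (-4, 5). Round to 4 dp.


u.v = 11, |v| = sqrt(41) = 6.4031
Scalar projection = u.v / |v| = 11 / sqrt(41) = 1.7179

1.7179


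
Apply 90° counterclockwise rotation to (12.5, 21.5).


90° CCW: (x,y) -> (-y, x)
(12.5,21.5) -> (-21.5, 12.5)

(-21.5, 12.5)


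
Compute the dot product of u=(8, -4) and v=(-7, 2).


u . v = u_x*v_x + u_y*v_y = 8*(-7) + (-4)*2
= (-56) + (-8) = -64

-64


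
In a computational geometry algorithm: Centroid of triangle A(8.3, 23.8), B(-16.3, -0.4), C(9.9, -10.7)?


Centroid = ((x_A+x_B+x_C)/3, (y_A+y_B+y_C)/3)
= ((8.3+(-16.3)+9.9)/3, (23.8+(-0.4)+(-10.7))/3)
= (0.6333, 4.2333)

(0.6333, 4.2333)


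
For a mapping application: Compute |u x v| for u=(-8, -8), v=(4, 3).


|u x v| = |(-8)*3 - (-8)*4|
= |(-24) - (-32)| = 8

8


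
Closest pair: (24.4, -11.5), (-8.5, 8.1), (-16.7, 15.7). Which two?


d(P0,P1) = 38.2958, d(P0,P2) = 49.2854, d(P1,P2) = 11.1803
Closest: P1 and P2

Closest pair: (-8.5, 8.1) and (-16.7, 15.7), distance = 11.1803


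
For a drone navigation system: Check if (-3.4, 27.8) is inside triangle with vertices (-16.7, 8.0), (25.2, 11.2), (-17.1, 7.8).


Cross products: AB x AP = 787.06, BC x BP = -799.42, CA x CP = 5.26
All same sign? no

No, outside


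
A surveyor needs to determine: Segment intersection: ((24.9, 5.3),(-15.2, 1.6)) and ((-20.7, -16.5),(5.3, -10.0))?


Cross products: d1=270.4, d2=434.85, d3=705.46, d4=541.01
d1*d2 < 0 and d3*d4 < 0? no

No, they don't intersect


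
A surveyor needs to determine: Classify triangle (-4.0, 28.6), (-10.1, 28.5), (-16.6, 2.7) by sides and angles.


Side lengths squared: AB^2=37.22, BC^2=707.89, CA^2=829.57
Sorted: [37.22, 707.89, 829.57]
By sides: Scalene, By angles: Obtuse

Scalene, Obtuse


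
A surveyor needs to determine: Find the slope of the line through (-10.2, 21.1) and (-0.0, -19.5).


slope = (y2-y1)/(x2-x1) = ((-19.5)-21.1)/(0-(-10.2)) = (-40.6)/10.2 = -3.9804

-3.9804


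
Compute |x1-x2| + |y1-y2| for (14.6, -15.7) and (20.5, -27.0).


|14.6-20.5| + |(-15.7)-(-27)| = 5.9 + 11.3 = 17.2

17.2


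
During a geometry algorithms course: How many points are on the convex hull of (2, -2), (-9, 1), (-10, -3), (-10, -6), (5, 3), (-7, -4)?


Convex hull vertices (CCW): (-10, -6), (2, -2), (5, 3), (-9, 1), (-10, -3)
Count = 5

5


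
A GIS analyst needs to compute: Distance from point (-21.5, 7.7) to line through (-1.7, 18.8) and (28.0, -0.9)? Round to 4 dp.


|cross product| = 719.73
|line direction| = sqrt(1270.18) = 35.6396
Distance = 719.73/sqrt(1270.18) = 20.1947

20.1947


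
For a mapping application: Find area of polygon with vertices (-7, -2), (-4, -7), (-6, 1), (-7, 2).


Shoelace sum: ((-7)*(-7) - (-4)*(-2)) + ((-4)*1 - (-6)*(-7)) + ((-6)*2 - (-7)*1) + ((-7)*(-2) - (-7)*2)
= 18
Area = |18|/2 = 9

9


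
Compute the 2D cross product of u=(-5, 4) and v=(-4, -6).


u x v = u_x*v_y - u_y*v_x = (-5)*(-6) - 4*(-4)
= 30 - (-16) = 46

46


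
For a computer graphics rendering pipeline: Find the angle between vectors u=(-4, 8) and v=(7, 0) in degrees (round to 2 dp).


u.v = -28, |u| = sqrt(80) = 8.9443, |v| = sqrt(49) = 7
cos(theta) = u.v/(|u||v|) = -28/sqrt(3920) = -0.447214
theta = acos(-0.447214) = 116.57 degrees

116.57 degrees


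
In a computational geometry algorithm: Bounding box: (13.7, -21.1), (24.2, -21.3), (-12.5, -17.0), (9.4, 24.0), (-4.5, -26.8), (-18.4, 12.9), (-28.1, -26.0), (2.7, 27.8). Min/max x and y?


x range: [-28.1, 24.2]
y range: [-26.8, 27.8]
Bounding box: (-28.1,-26.8) to (24.2,27.8)

(-28.1,-26.8) to (24.2,27.8)


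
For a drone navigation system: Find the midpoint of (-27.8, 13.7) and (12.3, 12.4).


M = (((-27.8)+12.3)/2, (13.7+12.4)/2)
= (-7.75, 13.05)

(-7.75, 13.05)


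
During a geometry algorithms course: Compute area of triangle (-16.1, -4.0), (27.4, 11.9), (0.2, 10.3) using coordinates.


Area = |x_A(y_B-y_C) + x_B(y_C-y_A) + x_C(y_A-y_B)|/2
= |(-25.76) + 391.82 + (-3.18)|/2
= 362.88/2 = 181.44

181.44


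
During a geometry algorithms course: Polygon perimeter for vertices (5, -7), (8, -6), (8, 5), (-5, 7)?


Sides: (5, -7)->(8, -6): sqrt(10) = 3.162278, (8, -6)->(8, 5): sqrt(121) = 11, (8, 5)->(-5, 7): sqrt(173) = 13.152946, (-5, 7)->(5, -7): sqrt(296) = 17.204651
Sum = 44.519875
Perimeter = 44.5199

44.5199


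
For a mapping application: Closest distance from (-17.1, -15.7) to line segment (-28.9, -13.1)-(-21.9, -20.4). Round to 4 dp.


Project P onto AB: t = 0.9931 (clamped to [0,1])
Closest point on segment: (-21.9486, -20.3493)
Distance: 6.7175

6.7175


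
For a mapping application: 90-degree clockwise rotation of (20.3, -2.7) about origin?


90° CW: (x,y) -> (y, -x)
(20.3,-2.7) -> (-2.7, -20.3)

(-2.7, -20.3)


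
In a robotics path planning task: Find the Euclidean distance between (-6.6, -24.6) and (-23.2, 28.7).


dx=-16.6, dy=53.3
d^2 = (-16.6)^2 + 53.3^2 = 3116.45
d = sqrt(3116.45) = 55.8252

55.8252


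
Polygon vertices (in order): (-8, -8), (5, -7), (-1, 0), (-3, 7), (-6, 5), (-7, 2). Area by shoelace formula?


Shoelace sum: ((-8)*(-7) - 5*(-8)) + (5*0 - (-1)*(-7)) + ((-1)*7 - (-3)*0) + ((-3)*5 - (-6)*7) + ((-6)*2 - (-7)*5) + ((-7)*(-8) - (-8)*2)
= 204
Area = |204|/2 = 102

102


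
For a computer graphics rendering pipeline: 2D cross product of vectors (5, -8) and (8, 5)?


u x v = u_x*v_y - u_y*v_x = 5*5 - (-8)*8
= 25 - (-64) = 89

89


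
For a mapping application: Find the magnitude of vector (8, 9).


|u| = sqrt(8^2 + 9^2) = sqrt(145) = 12.0416

12.0416


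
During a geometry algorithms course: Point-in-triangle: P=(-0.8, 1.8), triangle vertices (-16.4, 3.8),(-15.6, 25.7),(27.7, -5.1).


Cross products: AB x AP = -343.24, BC x BP = -579.03, CA x CP = -50.64
All same sign? yes

Yes, inside


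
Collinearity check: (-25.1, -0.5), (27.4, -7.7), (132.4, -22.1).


Cross product: (27.4-(-25.1))*((-22.1)-(-0.5)) - ((-7.7)-(-0.5))*(132.4-(-25.1))
= 0

Yes, collinear


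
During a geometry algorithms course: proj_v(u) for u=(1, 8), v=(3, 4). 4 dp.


u.v = 35, |v| = sqrt(25) = 5
Scalar projection = u.v / |v| = 35 / sqrt(25) = 7

7


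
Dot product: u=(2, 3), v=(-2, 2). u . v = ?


u . v = u_x*v_x + u_y*v_y = 2*(-2) + 3*2
= (-4) + 6 = 2

2


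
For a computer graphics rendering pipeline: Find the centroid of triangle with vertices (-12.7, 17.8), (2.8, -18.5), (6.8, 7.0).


Centroid = ((x_A+x_B+x_C)/3, (y_A+y_B+y_C)/3)
= (((-12.7)+2.8+6.8)/3, (17.8+(-18.5)+7)/3)
= (-1.0333, 2.1)

(-1.0333, 2.1)


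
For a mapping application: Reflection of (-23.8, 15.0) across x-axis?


Reflection over x-axis: (x,y) -> (x,-y)
(-23.8, 15) -> (-23.8, -15)

(-23.8, -15)


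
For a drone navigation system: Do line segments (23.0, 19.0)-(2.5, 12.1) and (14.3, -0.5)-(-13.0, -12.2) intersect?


Cross products: d1=-430.56, d2=-482.04, d3=339.72, d4=391.2
d1*d2 < 0 and d3*d4 < 0? no

No, they don't intersect


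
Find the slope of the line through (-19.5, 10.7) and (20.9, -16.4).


slope = (y2-y1)/(x2-x1) = ((-16.4)-10.7)/(20.9-(-19.5)) = (-27.1)/40.4 = -0.6708

-0.6708


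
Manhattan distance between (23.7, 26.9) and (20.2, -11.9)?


|23.7-20.2| + |26.9-(-11.9)| = 3.5 + 38.8 = 42.3

42.3


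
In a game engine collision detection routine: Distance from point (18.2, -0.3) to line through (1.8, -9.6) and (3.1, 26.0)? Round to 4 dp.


|cross product| = 571.75
|line direction| = sqrt(1269.05) = 35.6237
Distance = 571.75/sqrt(1269.05) = 16.0497

16.0497


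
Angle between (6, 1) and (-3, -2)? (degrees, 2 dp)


u.v = -20, |u| = sqrt(37) = 6.0828, |v| = sqrt(13) = 3.6056
cos(theta) = u.v/(|u||v|) = -20/sqrt(481) = -0.911922
theta = acos(-0.911922) = 155.77 degrees

155.77 degrees


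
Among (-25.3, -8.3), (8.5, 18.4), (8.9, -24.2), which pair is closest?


d(P0,P1) = 43.0735, d(P0,P2) = 37.7154, d(P1,P2) = 42.6019
Closest: P0 and P2

Closest pair: (-25.3, -8.3) and (8.9, -24.2), distance = 37.7154


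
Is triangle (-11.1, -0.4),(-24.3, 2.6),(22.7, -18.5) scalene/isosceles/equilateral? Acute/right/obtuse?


Side lengths squared: AB^2=183.24, BC^2=2654.21, CA^2=1470.05
Sorted: [183.24, 1470.05, 2654.21]
By sides: Scalene, By angles: Obtuse

Scalene, Obtuse


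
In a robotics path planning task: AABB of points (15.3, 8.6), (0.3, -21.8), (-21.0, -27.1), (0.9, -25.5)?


x range: [-21, 15.3]
y range: [-27.1, 8.6]
Bounding box: (-21,-27.1) to (15.3,8.6)

(-21,-27.1) to (15.3,8.6)


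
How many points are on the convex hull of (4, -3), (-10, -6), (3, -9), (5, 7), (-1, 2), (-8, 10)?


Convex hull vertices (CCW): (-10, -6), (3, -9), (4, -3), (5, 7), (-8, 10)
Count = 5

5


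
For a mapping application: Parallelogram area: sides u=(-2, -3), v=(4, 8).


|u x v| = |(-2)*8 - (-3)*4|
= |(-16) - (-12)| = 4

4


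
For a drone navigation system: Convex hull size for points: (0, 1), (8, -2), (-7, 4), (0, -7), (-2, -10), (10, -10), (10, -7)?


Convex hull vertices (CCW): (-7, 4), (-2, -10), (10, -10), (10, -7), (8, -2)
Count = 5

5


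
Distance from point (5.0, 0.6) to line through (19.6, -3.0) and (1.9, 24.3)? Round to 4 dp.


|cross product| = 334.86
|line direction| = sqrt(1058.58) = 32.5358
Distance = 334.86/sqrt(1058.58) = 10.292

10.292


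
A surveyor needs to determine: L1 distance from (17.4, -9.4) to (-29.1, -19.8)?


|17.4-(-29.1)| + |(-9.4)-(-19.8)| = 46.5 + 10.4 = 56.9

56.9


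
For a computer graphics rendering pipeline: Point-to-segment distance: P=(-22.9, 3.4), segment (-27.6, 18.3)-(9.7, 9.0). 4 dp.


Project P onto AB: t = 0.2124 (clamped to [0,1])
Closest point on segment: (-19.6775, 16.3247)
Distance: 13.3204

13.3204


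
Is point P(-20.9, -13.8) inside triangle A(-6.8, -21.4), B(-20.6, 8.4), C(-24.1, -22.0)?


Cross products: AB x AP = 315.3, BC x BP = 68.58, CA x CP = 139.94
All same sign? yes

Yes, inside


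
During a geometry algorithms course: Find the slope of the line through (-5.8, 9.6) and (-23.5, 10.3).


slope = (y2-y1)/(x2-x1) = (10.3-9.6)/((-23.5)-(-5.8)) = 0.7/(-17.7) = -0.0395

-0.0395


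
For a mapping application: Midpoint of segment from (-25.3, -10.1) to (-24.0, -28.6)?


M = (((-25.3)+(-24))/2, ((-10.1)+(-28.6))/2)
= (-24.65, -19.35)

(-24.65, -19.35)


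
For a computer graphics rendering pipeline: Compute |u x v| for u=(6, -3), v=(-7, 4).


|u x v| = |6*4 - (-3)*(-7)|
= |24 - 21| = 3

3


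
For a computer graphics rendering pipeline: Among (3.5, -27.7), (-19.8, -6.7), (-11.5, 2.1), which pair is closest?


d(P0,P1) = 31.367, d(P0,P2) = 33.3623, d(P1,P2) = 12.0967
Closest: P1 and P2

Closest pair: (-19.8, -6.7) and (-11.5, 2.1), distance = 12.0967


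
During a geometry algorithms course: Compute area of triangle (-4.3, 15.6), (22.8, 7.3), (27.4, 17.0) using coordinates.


Area = |x_A(y_B-y_C) + x_B(y_C-y_A) + x_C(y_A-y_B)|/2
= |41.71 + 31.92 + 227.42|/2
= 301.05/2 = 150.525

150.525


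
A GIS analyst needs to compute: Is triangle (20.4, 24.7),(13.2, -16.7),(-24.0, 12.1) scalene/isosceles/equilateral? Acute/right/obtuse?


Side lengths squared: AB^2=1765.8, BC^2=2213.28, CA^2=2130.12
Sorted: [1765.8, 2130.12, 2213.28]
By sides: Scalene, By angles: Acute

Scalene, Acute


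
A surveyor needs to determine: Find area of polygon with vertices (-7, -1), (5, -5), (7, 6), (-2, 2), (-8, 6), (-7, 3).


Shoelace sum: ((-7)*(-5) - 5*(-1)) + (5*6 - 7*(-5)) + (7*2 - (-2)*6) + ((-2)*6 - (-8)*2) + ((-8)*3 - (-7)*6) + ((-7)*(-1) - (-7)*3)
= 181
Area = |181|/2 = 90.5

90.5


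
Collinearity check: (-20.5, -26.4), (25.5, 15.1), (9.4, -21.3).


Cross product: (25.5-(-20.5))*((-21.3)-(-26.4)) - (15.1-(-26.4))*(9.4-(-20.5))
= -1006.25

No, not collinear


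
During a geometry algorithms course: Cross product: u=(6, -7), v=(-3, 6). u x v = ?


u x v = u_x*v_y - u_y*v_x = 6*6 - (-7)*(-3)
= 36 - 21 = 15

15


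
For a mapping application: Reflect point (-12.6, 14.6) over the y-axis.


Reflection over y-axis: (x,y) -> (-x,y)
(-12.6, 14.6) -> (12.6, 14.6)

(12.6, 14.6)


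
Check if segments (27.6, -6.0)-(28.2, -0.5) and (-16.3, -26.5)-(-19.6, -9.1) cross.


Cross products: d1=-831.51, d2=-860.1, d3=229.15, d4=257.74
d1*d2 < 0 and d3*d4 < 0? no

No, they don't intersect


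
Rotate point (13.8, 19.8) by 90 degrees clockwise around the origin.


90° CW: (x,y) -> (y, -x)
(13.8,19.8) -> (19.8, -13.8)

(19.8, -13.8)


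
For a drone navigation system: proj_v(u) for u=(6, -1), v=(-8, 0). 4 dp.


u.v = -48, |v| = sqrt(64) = 8
Scalar projection = u.v / |v| = -48 / sqrt(64) = -6

-6


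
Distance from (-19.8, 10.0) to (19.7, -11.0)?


dx=39.5, dy=-21
d^2 = 39.5^2 + (-21)^2 = 2001.25
d = sqrt(2001.25) = 44.7353

44.7353


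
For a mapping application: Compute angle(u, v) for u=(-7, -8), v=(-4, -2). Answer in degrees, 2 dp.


u.v = 44, |u| = sqrt(113) = 10.6301, |v| = sqrt(20) = 4.4721
cos(theta) = u.v/(|u||v|) = 44/sqrt(2260) = 0.925547
theta = acos(0.925547) = 22.25 degrees

22.25 degrees


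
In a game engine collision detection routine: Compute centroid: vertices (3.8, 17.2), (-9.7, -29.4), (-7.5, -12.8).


Centroid = ((x_A+x_B+x_C)/3, (y_A+y_B+y_C)/3)
= ((3.8+(-9.7)+(-7.5))/3, (17.2+(-29.4)+(-12.8))/3)
= (-4.4667, -8.3333)

(-4.4667, -8.3333)


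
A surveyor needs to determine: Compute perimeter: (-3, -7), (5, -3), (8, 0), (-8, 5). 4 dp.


Sides: (-3, -7)->(5, -3): sqrt(80) = 8.944272, (5, -3)->(8, 0): sqrt(18) = 4.242641, (8, 0)->(-8, 5): sqrt(281) = 16.763055, (-8, 5)->(-3, -7): sqrt(169) = 13
Sum = 42.949968
Perimeter = 42.95

42.95


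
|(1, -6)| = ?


|u| = sqrt(1^2 + (-6)^2) = sqrt(37) = 6.0828

6.0828


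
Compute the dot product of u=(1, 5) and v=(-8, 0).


u . v = u_x*v_x + u_y*v_y = 1*(-8) + 5*0
= (-8) + 0 = -8

-8


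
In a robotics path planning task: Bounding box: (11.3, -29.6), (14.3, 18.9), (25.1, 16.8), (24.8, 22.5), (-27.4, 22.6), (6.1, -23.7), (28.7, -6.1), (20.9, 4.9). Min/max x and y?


x range: [-27.4, 28.7]
y range: [-29.6, 22.6]
Bounding box: (-27.4,-29.6) to (28.7,22.6)

(-27.4,-29.6) to (28.7,22.6)


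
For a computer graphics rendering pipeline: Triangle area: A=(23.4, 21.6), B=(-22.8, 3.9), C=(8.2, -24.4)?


Area = |x_A(y_B-y_C) + x_B(y_C-y_A) + x_C(y_A-y_B)|/2
= |662.22 + 1048.8 + 145.14|/2
= 1856.16/2 = 928.08

928.08


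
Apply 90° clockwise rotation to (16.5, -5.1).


90° CW: (x,y) -> (y, -x)
(16.5,-5.1) -> (-5.1, -16.5)

(-5.1, -16.5)


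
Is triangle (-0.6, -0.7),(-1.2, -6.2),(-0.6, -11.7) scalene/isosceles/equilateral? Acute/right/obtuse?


Side lengths squared: AB^2=30.61, BC^2=30.61, CA^2=121
Sorted: [30.61, 30.61, 121]
By sides: Isosceles, By angles: Obtuse

Isosceles, Obtuse


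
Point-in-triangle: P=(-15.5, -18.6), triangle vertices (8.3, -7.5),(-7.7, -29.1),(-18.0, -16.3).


Cross products: AB x AP = -336.48, BC x BP = -8.31, CA x CP = -82.49
All same sign? yes

Yes, inside


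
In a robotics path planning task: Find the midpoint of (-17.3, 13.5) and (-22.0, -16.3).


M = (((-17.3)+(-22))/2, (13.5+(-16.3))/2)
= (-19.65, -1.4)

(-19.65, -1.4)


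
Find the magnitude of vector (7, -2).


|u| = sqrt(7^2 + (-2)^2) = sqrt(53) = 7.2801

7.2801


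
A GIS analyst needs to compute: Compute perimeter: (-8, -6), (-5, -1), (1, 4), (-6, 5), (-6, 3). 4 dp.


Sides: (-8, -6)->(-5, -1): sqrt(34) = 5.830952, (-5, -1)->(1, 4): sqrt(61) = 7.81025, (1, 4)->(-6, 5): sqrt(50) = 7.071068, (-6, 5)->(-6, 3): sqrt(4) = 2, (-6, 3)->(-8, -6): sqrt(85) = 9.219544
Sum = 31.931814
Perimeter = 31.9318

31.9318


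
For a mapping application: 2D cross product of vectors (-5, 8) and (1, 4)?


u x v = u_x*v_y - u_y*v_x = (-5)*4 - 8*1
= (-20) - 8 = -28

-28


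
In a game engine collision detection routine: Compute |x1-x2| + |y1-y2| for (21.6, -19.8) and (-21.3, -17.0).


|21.6-(-21.3)| + |(-19.8)-(-17)| = 42.9 + 2.8 = 45.7

45.7


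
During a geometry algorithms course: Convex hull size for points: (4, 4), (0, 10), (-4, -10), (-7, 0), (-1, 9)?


Convex hull vertices (CCW): (-7, 0), (-4, -10), (4, 4), (0, 10), (-1, 9)
Count = 5

5


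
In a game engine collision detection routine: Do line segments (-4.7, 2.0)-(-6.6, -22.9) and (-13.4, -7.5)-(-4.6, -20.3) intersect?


Cross products: d1=194.96, d2=-48.48, d3=-198.58, d4=44.86
d1*d2 < 0 and d3*d4 < 0? yes

Yes, they intersect


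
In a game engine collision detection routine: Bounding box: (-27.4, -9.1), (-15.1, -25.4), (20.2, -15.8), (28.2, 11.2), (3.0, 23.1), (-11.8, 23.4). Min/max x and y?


x range: [-27.4, 28.2]
y range: [-25.4, 23.4]
Bounding box: (-27.4,-25.4) to (28.2,23.4)

(-27.4,-25.4) to (28.2,23.4)


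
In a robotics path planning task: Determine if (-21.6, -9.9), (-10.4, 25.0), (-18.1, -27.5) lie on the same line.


Cross product: ((-10.4)-(-21.6))*((-27.5)-(-9.9)) - (25-(-9.9))*((-18.1)-(-21.6))
= -319.27

No, not collinear


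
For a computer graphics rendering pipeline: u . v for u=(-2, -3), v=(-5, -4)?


u . v = u_x*v_x + u_y*v_y = (-2)*(-5) + (-3)*(-4)
= 10 + 12 = 22

22


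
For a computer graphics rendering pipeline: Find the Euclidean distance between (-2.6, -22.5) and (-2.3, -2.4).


dx=0.3, dy=20.1
d^2 = 0.3^2 + 20.1^2 = 404.1
d = sqrt(404.1) = 20.1022

20.1022


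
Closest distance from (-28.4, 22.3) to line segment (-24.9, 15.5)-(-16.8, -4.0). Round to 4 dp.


Project P onto AB: t = 0 (clamped to [0,1])
Closest point on segment: (-24.9, 15.5)
Distance: 7.6479

7.6479


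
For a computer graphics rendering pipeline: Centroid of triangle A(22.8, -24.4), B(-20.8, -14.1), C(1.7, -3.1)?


Centroid = ((x_A+x_B+x_C)/3, (y_A+y_B+y_C)/3)
= ((22.8+(-20.8)+1.7)/3, ((-24.4)+(-14.1)+(-3.1))/3)
= (1.2333, -13.8667)

(1.2333, -13.8667)


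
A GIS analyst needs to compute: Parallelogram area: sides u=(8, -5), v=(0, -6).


|u x v| = |8*(-6) - (-5)*0|
= |(-48) - 0| = 48

48


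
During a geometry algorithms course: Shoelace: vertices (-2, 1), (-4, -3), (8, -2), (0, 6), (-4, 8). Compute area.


Shoelace sum: ((-2)*(-3) - (-4)*1) + ((-4)*(-2) - 8*(-3)) + (8*6 - 0*(-2)) + (0*8 - (-4)*6) + ((-4)*1 - (-2)*8)
= 126
Area = |126|/2 = 63

63


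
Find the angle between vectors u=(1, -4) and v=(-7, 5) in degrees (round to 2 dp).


u.v = -27, |u| = sqrt(17) = 4.1231, |v| = sqrt(74) = 8.6023
cos(theta) = u.v/(|u||v|) = -27/sqrt(1258) = -0.761243
theta = acos(-0.761243) = 139.57 degrees

139.57 degrees


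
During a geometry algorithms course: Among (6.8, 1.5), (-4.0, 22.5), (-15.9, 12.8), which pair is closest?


d(P0,P1) = 23.6144, d(P0,P2) = 25.3571, d(P1,P2) = 15.3525
Closest: P1 and P2

Closest pair: (-4.0, 22.5) and (-15.9, 12.8), distance = 15.3525


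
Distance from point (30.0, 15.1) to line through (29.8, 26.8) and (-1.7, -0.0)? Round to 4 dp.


|cross product| = 373.91
|line direction| = sqrt(1710.49) = 41.3581
Distance = 373.91/sqrt(1710.49) = 9.0408

9.0408


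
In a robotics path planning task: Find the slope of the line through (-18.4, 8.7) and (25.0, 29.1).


slope = (y2-y1)/(x2-x1) = (29.1-8.7)/(25-(-18.4)) = 20.4/43.4 = 0.47

0.47


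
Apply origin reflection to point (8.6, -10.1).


Reflection over origin: (x,y) -> (-x,-y)
(8.6, -10.1) -> (-8.6, 10.1)

(-8.6, 10.1)


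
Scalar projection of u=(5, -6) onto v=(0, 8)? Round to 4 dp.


u.v = -48, |v| = sqrt(64) = 8
Scalar projection = u.v / |v| = -48 / sqrt(64) = -6

-6


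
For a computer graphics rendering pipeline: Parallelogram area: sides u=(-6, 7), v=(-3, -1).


|u x v| = |(-6)*(-1) - 7*(-3)|
= |6 - (-21)| = 27

27


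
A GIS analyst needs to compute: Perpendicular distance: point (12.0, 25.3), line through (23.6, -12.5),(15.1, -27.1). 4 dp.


|cross product| = 490.66
|line direction| = sqrt(285.41) = 16.8941
Distance = 490.66/sqrt(285.41) = 29.0433

29.0433


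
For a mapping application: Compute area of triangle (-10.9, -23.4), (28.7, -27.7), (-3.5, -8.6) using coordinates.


Area = |x_A(y_B-y_C) + x_B(y_C-y_A) + x_C(y_A-y_B)|/2
= |208.19 + 424.76 + (-15.05)|/2
= 617.9/2 = 308.95

308.95


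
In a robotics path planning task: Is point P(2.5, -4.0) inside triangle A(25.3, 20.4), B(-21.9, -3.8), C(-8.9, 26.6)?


Cross products: AB x AP = 599.92, BC x BP = -744.36, CA x CP = -975.84
All same sign? no

No, outside


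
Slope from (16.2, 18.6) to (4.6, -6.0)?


slope = (y2-y1)/(x2-x1) = ((-6)-18.6)/(4.6-16.2) = (-24.6)/(-11.6) = 2.1207

2.1207


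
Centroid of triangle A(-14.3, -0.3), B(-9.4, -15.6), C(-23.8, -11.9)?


Centroid = ((x_A+x_B+x_C)/3, (y_A+y_B+y_C)/3)
= (((-14.3)+(-9.4)+(-23.8))/3, ((-0.3)+(-15.6)+(-11.9))/3)
= (-15.8333, -9.2667)

(-15.8333, -9.2667)


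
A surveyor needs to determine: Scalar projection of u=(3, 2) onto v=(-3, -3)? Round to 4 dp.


u.v = -15, |v| = sqrt(18) = 4.2426
Scalar projection = u.v / |v| = -15 / sqrt(18) = -3.5355

-3.5355


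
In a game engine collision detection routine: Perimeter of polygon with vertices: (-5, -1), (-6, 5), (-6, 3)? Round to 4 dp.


Sides: (-5, -1)->(-6, 5): sqrt(37) = 6.082763, (-6, 5)->(-6, 3): sqrt(4) = 2, (-6, 3)->(-5, -1): sqrt(17) = 4.123106
Sum = 12.205869
Perimeter = 12.2059

12.2059


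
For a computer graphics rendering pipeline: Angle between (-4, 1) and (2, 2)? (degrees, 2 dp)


u.v = -6, |u| = sqrt(17) = 4.1231, |v| = sqrt(8) = 2.8284
cos(theta) = u.v/(|u||v|) = -6/sqrt(136) = -0.514496
theta = acos(-0.514496) = 120.96 degrees

120.96 degrees


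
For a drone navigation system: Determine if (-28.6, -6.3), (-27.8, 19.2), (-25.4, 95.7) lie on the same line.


Cross product: ((-27.8)-(-28.6))*(95.7-(-6.3)) - (19.2-(-6.3))*((-25.4)-(-28.6))
= 0

Yes, collinear


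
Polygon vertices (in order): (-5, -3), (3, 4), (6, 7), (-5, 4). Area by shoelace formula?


Shoelace sum: ((-5)*4 - 3*(-3)) + (3*7 - 6*4) + (6*4 - (-5)*7) + ((-5)*(-3) - (-5)*4)
= 80
Area = |80|/2 = 40

40


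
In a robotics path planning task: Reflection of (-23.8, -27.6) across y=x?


Reflection over y=x: (x,y) -> (y,x)
(-23.8, -27.6) -> (-27.6, -23.8)

(-27.6, -23.8)


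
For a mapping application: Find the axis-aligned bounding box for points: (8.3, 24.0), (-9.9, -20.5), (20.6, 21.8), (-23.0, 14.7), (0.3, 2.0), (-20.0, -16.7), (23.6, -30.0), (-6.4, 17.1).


x range: [-23, 23.6]
y range: [-30, 24]
Bounding box: (-23,-30) to (23.6,24)

(-23,-30) to (23.6,24)


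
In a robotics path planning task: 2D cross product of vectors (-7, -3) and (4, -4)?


u x v = u_x*v_y - u_y*v_x = (-7)*(-4) - (-3)*4
= 28 - (-12) = 40

40


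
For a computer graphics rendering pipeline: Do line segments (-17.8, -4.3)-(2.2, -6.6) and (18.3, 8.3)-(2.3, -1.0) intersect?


Cross products: d1=-134.13, d2=88.67, d3=335.03, d4=112.23
d1*d2 < 0 and d3*d4 < 0? no

No, they don't intersect


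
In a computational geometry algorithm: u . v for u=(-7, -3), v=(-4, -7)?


u . v = u_x*v_x + u_y*v_y = (-7)*(-4) + (-3)*(-7)
= 28 + 21 = 49

49


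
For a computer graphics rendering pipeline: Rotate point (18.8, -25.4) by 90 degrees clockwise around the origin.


90° CW: (x,y) -> (y, -x)
(18.8,-25.4) -> (-25.4, -18.8)

(-25.4, -18.8)


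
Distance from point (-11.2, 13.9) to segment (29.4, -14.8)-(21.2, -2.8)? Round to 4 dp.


Project P onto AB: t = 1 (clamped to [0,1])
Closest point on segment: (21.2, -2.8)
Distance: 36.4507

36.4507


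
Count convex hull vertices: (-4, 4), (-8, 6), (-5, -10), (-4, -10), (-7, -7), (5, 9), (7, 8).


Convex hull vertices (CCW): (-8, 6), (-7, -7), (-5, -10), (-4, -10), (7, 8), (5, 9)
Count = 6

6


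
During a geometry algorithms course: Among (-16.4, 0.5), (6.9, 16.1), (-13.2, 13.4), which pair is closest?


d(P0,P1) = 28.0401, d(P0,P2) = 13.291, d(P1,P2) = 20.2805
Closest: P0 and P2

Closest pair: (-16.4, 0.5) and (-13.2, 13.4), distance = 13.291


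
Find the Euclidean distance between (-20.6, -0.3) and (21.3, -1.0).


dx=41.9, dy=-0.7
d^2 = 41.9^2 + (-0.7)^2 = 1756.1
d = sqrt(1756.1) = 41.9058

41.9058


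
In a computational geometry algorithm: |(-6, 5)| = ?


|u| = sqrt((-6)^2 + 5^2) = sqrt(61) = 7.8102

7.8102


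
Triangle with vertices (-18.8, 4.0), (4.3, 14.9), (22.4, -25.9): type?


Side lengths squared: AB^2=652.42, BC^2=1992.25, CA^2=2591.45
Sorted: [652.42, 1992.25, 2591.45]
By sides: Scalene, By angles: Acute

Scalene, Acute


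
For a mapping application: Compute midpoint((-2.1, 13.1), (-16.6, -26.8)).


M = (((-2.1)+(-16.6))/2, (13.1+(-26.8))/2)
= (-9.35, -6.85)

(-9.35, -6.85)


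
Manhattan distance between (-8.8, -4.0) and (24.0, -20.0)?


|(-8.8)-24| + |(-4)-(-20)| = 32.8 + 16 = 48.8

48.8


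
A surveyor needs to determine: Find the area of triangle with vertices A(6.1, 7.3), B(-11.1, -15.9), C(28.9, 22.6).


Area = |x_A(y_B-y_C) + x_B(y_C-y_A) + x_C(y_A-y_B)|/2
= |(-234.85) + (-169.83) + 670.48|/2
= 265.8/2 = 132.9

132.9


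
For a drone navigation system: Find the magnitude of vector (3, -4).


|u| = sqrt(3^2 + (-4)^2) = sqrt(25) = 5

5


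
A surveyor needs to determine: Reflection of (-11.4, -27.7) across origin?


Reflection over origin: (x,y) -> (-x,-y)
(-11.4, -27.7) -> (11.4, 27.7)

(11.4, 27.7)


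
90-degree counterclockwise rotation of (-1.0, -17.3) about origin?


90° CCW: (x,y) -> (-y, x)
(-1,-17.3) -> (17.3, -1)

(17.3, -1)


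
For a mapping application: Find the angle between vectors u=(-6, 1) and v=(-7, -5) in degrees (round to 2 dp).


u.v = 37, |u| = sqrt(37) = 6.0828, |v| = sqrt(74) = 8.6023
cos(theta) = u.v/(|u||v|) = 37/sqrt(2738) = 0.707107
theta = acos(0.707107) = 45 degrees

45 degrees


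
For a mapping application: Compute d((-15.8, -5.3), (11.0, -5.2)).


dx=26.8, dy=0.1
d^2 = 26.8^2 + 0.1^2 = 718.25
d = sqrt(718.25) = 26.8002

26.8002


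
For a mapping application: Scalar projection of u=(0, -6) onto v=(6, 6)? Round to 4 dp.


u.v = -36, |v| = sqrt(72) = 8.4853
Scalar projection = u.v / |v| = -36 / sqrt(72) = -4.2426

-4.2426


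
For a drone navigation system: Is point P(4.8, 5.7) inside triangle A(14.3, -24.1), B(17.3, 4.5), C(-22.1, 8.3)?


Cross products: AB x AP = 361.1, BC x BP = 0.22, CA x CP = 776.92
All same sign? yes

Yes, inside


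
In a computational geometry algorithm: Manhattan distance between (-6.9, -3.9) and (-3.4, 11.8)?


|(-6.9)-(-3.4)| + |(-3.9)-11.8| = 3.5 + 15.7 = 19.2

19.2


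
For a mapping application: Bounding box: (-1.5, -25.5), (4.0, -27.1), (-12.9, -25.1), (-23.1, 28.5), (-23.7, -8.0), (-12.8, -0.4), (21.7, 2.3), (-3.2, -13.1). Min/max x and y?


x range: [-23.7, 21.7]
y range: [-27.1, 28.5]
Bounding box: (-23.7,-27.1) to (21.7,28.5)

(-23.7,-27.1) to (21.7,28.5)


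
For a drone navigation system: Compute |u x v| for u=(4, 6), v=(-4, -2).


|u x v| = |4*(-2) - 6*(-4)|
= |(-8) - (-24)| = 16

16


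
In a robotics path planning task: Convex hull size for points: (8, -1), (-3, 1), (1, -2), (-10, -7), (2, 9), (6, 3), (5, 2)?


Convex hull vertices (CCW): (-10, -7), (8, -1), (6, 3), (2, 9)
Count = 4

4


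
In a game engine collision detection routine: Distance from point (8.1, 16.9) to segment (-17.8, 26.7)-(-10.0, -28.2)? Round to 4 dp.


Project P onto AB: t = 0.2407 (clamped to [0,1])
Closest point on segment: (-15.9227, 13.4869)
Distance: 24.264

24.264


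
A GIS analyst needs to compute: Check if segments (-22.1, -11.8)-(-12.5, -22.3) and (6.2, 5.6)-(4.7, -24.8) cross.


Cross products: d1=-834.22, d2=-526.63, d3=464.19, d4=156.6
d1*d2 < 0 and d3*d4 < 0? no

No, they don't intersect


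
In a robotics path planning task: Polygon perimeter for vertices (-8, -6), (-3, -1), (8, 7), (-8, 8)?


Sides: (-8, -6)->(-3, -1): sqrt(50) = 7.071068, (-3, -1)->(8, 7): sqrt(185) = 13.601471, (8, 7)->(-8, 8): sqrt(257) = 16.03122, (-8, 8)->(-8, -6): sqrt(196) = 14
Sum = 50.703759
Perimeter = 50.7038

50.7038


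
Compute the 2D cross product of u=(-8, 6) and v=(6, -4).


u x v = u_x*v_y - u_y*v_x = (-8)*(-4) - 6*6
= 32 - 36 = -4

-4


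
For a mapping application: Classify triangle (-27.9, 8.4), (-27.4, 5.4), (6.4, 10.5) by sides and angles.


Side lengths squared: AB^2=9.25, BC^2=1168.45, CA^2=1180.9
Sorted: [9.25, 1168.45, 1180.9]
By sides: Scalene, By angles: Obtuse

Scalene, Obtuse


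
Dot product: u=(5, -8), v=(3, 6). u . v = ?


u . v = u_x*v_x + u_y*v_y = 5*3 + (-8)*6
= 15 + (-48) = -33

-33


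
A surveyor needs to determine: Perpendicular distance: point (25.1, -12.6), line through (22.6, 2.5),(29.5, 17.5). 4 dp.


|cross product| = 141.69
|line direction| = sqrt(272.61) = 16.5109
Distance = 141.69/sqrt(272.61) = 8.5816

8.5816


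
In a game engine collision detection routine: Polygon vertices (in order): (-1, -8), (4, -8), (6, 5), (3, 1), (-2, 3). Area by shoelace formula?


Shoelace sum: ((-1)*(-8) - 4*(-8)) + (4*5 - 6*(-8)) + (6*1 - 3*5) + (3*3 - (-2)*1) + ((-2)*(-8) - (-1)*3)
= 129
Area = |129|/2 = 64.5

64.5


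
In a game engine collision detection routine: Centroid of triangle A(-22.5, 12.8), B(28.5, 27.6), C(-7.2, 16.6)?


Centroid = ((x_A+x_B+x_C)/3, (y_A+y_B+y_C)/3)
= (((-22.5)+28.5+(-7.2))/3, (12.8+27.6+16.6)/3)
= (-0.4, 19)

(-0.4, 19)


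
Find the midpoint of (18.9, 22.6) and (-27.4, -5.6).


M = ((18.9+(-27.4))/2, (22.6+(-5.6))/2)
= (-4.25, 8.5)

(-4.25, 8.5)


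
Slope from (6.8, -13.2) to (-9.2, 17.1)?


slope = (y2-y1)/(x2-x1) = (17.1-(-13.2))/((-9.2)-6.8) = 30.3/(-16) = -1.8938

-1.8938


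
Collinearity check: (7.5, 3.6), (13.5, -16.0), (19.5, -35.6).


Cross product: (13.5-7.5)*((-35.6)-3.6) - ((-16)-3.6)*(19.5-7.5)
= 0

Yes, collinear


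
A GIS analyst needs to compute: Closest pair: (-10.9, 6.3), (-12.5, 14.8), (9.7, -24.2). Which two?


d(P0,P1) = 8.6493, d(P0,P2) = 36.805, d(P1,P2) = 44.8758
Closest: P0 and P1

Closest pair: (-10.9, 6.3) and (-12.5, 14.8), distance = 8.6493


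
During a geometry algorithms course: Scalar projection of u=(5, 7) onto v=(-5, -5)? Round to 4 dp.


u.v = -60, |v| = sqrt(50) = 7.0711
Scalar projection = u.v / |v| = -60 / sqrt(50) = -8.4853

-8.4853


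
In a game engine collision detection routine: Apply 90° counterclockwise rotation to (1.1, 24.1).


90° CCW: (x,y) -> (-y, x)
(1.1,24.1) -> (-24.1, 1.1)

(-24.1, 1.1)


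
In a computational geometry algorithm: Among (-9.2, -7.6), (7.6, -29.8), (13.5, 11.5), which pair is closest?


d(P0,P1) = 27.8403, d(P0,P2) = 29.6665, d(P1,P2) = 41.7193
Closest: P0 and P1

Closest pair: (-9.2, -7.6) and (7.6, -29.8), distance = 27.8403


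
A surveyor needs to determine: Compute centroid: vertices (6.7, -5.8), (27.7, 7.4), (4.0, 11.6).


Centroid = ((x_A+x_B+x_C)/3, (y_A+y_B+y_C)/3)
= ((6.7+27.7+4)/3, ((-5.8)+7.4+11.6)/3)
= (12.8, 4.4)

(12.8, 4.4)
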